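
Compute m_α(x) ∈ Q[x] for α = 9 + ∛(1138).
m_α(x) = x^3 - 27x^2 + 243x - 1867

Set β = α - 9 = ∛(1138), so β^3 = 1138. Then (α - 9)^3 - 1138 = 0, i.e. α is a root of g(x) = (x - 9)^3 - 1138 = x^3 - 27x^2 + 243x - 1867. Since g(x) = h(x - 9) where h(x) = x^3 - 1138, and h is irreducible over Q (because 1138 is not a perfect cube, so h has no rational root, and a monic cubic with no rational root is irreducible), g is also irreducible (irreducibility is preserved under the substitution x → x - 9). Hence m_α(x) = x^3 - 27x^2 + 243x - 1867.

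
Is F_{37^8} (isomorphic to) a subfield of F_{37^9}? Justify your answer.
No: F_{37^8} is not a subfield of F_{37^9}

F_{p^m} embeds in F_{p^n} iff m | n. Here 8 ∤ 9 (since 9 = 1·8 + 1 with remainder 1 ≠ 0), so F_{37^8} is not a subfield of F_{37^9}. Equivalently: if it were, the tower law would give 8 = [F_{37^8}:F_37] dividing [F_{37^9}:F_37] = 9, contradiction.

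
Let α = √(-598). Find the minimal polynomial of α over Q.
m_α(x) = x^2 + 598

α satisfies α^2 + 598 = 0, so x^2 + 598 annihilates α. Since d = -598 is squarefree and ≠ 1, it is not a perfect square in Q, so x^2 + 598 has no rational root and is therefore irreducible over Q (a degree-2 polynomial over a field is irreducible iff it has no root). Hence m_α(x) = x^2 + 598.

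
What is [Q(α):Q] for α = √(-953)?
[Q(α):Q] = 2

[Q(α):Q] equals the degree of the minimal polynomial of α. Here α^2 = -953 and x^2 + 953 is irreducible (d = -953 is squarefree, ≠ 1, hence not a square), so deg(m_α) = 2. Thus [Q(α):Q] = 2.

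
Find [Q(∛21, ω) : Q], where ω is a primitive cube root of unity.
[Q(∛21, ω) : Q] = 6

[Q(∛21):Q] = 3 (min poly x^3 - 21, irreducible since 21 is not a perfect cube). [Q(ω):Q] = 2 (min poly x^2 + x + 1). Since Q(∛21) ⊂ R and ω ∉ R, we have ω ∉ Q(∛21), so x^2 + x + 1 remains irreducible over Q(∛21) and [Q(∛21, ω) : Q(∛21)] = 2. By the tower law, [Q(∛21, ω) : Q] = 3 · 2 = 6. (In fact Q(∛21, ω) is the splitting field of x^3 - 21 over Q.)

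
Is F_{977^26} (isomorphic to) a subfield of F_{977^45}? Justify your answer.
No: F_{977^26} is not a subfield of F_{977^45}

F_{p^m} embeds in F_{p^n} iff m | n. Here 26 ∤ 45 (since 45 = 1·26 + 19 with remainder 19 ≠ 0), so F_{977^26} is not a subfield of F_{977^45}. Equivalently: if it were, the tower law would give 26 = [F_{977^26}:F_977] dividing [F_{977^45}:F_977] = 45, contradiction.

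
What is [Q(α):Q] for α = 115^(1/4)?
[Q(α):Q] = 4

α is a root of x^4 - 115. By Eisenstein's criterion at the prime p = 5 (which divides the constant term 115 but p^2 = 25 does not, since 115 is squarefree), x^4 - 115 is irreducible over Q. Hence [Q(α):Q] = 4.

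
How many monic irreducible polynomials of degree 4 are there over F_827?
There are 116939548278 monic irreducible polynomials of degree 4 over F_827

Each element of F_{827^4} that lies in no proper subfield is a root of exactly one monic irreducible of degree 4 over F_827, and each such polynomial has 4 distinct roots in F_{827^4}. By Möbius inversion the count is N_827(4) = (1/4) Σ_{d|4} μ(4/d) · 827^d = (1/4)(μ(4)·827^1 + μ(2)·827^2 + μ(1)·827^4) = 467758193112/4 = 116939548278.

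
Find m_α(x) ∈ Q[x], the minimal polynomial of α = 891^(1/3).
m_α(x) = x^3 - 891

α satisfies α^3 = 891, so x^3 - 891 annihilates α. By the rational root test, a rational root p/q (in lowest terms) of x^3 - 891 would satisfy p^3 = 891 q^3, forcing q = 1 and p^3 = 891; but 891 is not a perfect cube, contradiction. A monic cubic over Q with no rational root is irreducible (any nontrivial factorization would include a linear factor). Hence x^3 - 891 is the minimal polynomial of α, and in particular [Q(α):Q] = 3.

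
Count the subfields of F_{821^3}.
F_{821^3} has 2 subfields

The subfields of F_{p^n} are exactly the fields F_{p^d} for d | n (each is the fixed field of the unique index-d subgroup of Gal(F_{p^n}/F_p) ≅ Z/nZ). The divisors of n = 3 are {1, 3}, giving 2 subfields: F_{821^1}, F_{821^3}.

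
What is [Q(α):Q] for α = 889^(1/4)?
[Q(α):Q] = 4

α is a root of x^4 - 889. By Eisenstein's criterion at the prime p = 7 (which divides the constant term 889 but p^2 = 49 does not, since 889 is squarefree), x^4 - 889 is irreducible over Q. Hence [Q(α):Q] = 4.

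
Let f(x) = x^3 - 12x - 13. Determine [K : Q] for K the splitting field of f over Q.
[K : Q] = 6

By the rational root test, any rational root of the monic integer polynomial f(x) = x^3 - 12x - 13 must be an integer dividing the constant term -13, i.e. one of ±{1, 13}. Evaluating: f(1) = -24, f(-1) = -2, f(13) = 2028, f(-13) = -2054; none is 0, so f has no rational root and is therefore irreducible over Q (a cubic with no linear factor over a field is irreducible). For an irreducible cubic, the Galois group is A_3 or S_3 according as the discriminant disc(f) = -4a^3 - 27b^2 = -4·(-12)^3 - 27·(-13)^2 = 2349 is or is not a square in Q. Here disc(f) = 2349 is not a perfect square in Q, so the Galois group of f over Q is not contained in A_3 and must be all of S_3. The splitting field has degree |S_3| = 6 over Q, so [K : Q] = 6.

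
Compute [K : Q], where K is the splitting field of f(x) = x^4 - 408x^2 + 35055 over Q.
[K : Q] = 4

Solving the quadratic in x^2: x^2 = (408 ± √(408^2 - 4·35055))/2 = (408 ± √26244)/2 = (408 ± 162)/2, giving x^2 = 285 or x^2 = 123. So f(x) = (x^2 - 285)(x^2 - 123) and the roots of f are ±√285, ±√123. Hence the splitting field is K = Q(√285, √123). Since 285 and 123 are distinct squarefree integers > 1, their product 35055 is not a perfect square, so √123 ∉ Q(√285). By the tower law [K:Q] = [Q(√285,√123):Q(√285)] · [Q(√285):Q] = 2 · 2 = 4.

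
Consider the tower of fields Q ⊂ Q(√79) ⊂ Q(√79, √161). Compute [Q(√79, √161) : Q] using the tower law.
[Q(√79, √161) : Q] = 4

[Q(√79):Q] = 2 (min poly x^2 - 79, irreducible since 79 is squarefree > 1). For the top step, suppose √161 ∈ Q(√79), say √161 = c + d√79 with c, d ∈ Q. Squaring: 161 = c^2 + 79d^2 + 2cd√79. Since √79 ∉ Q this forces 2cd = 0. If d = 0 then √161 = c ∈ Q, contradicting 161 squarefree > 1. If c = 0 then 161 = 79d^2, so 79·161 = (79d)^2 is a perfect square in Q — but 79·161 = 12719 is not a perfect square (since 79 and 161 are distinct squarefree integers). Contradiction. Hence √161 ∉ Q(√79), so x^2 - 161 stays irreducible over Q(√79) and [Q(√79, √161) : Q(√79)] = 2. By the tower law, [Q(√79, √161) : Q] = 2 · 2 = 4.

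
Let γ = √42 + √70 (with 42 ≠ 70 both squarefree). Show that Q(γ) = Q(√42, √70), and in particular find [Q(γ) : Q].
[Q(γ) : Q] = 4 (equivalently, Q(γ) = Q(√42, √70))

Obviously Q(γ) ⊆ Q(√42, √70), and [Q(√42, √70):Q] = 4 (since 42, 70 are distinct squarefree integers > 1 with 2940 not a perfect square). To show equality we compute the minimal polynomial of γ. From γ = √42 + √70: γ^2 = 42 + 2√(2940) + 70 = 112 + 2√(2940), so γ^2 - 112 = 2√(2940); squaring, (γ^2 - 112)^2 = 4·2940, i.e. γ^4 - 224γ^2 + 12544 - 11760 = 0, i.e. γ^4 - 224γ^2 + 784 = 0. So γ is a root of x^4 - 224x^2 + 784. This polynomial is irreducible over Q: it has no rational root (each ±√42 ± √70 is irrational), and any factorization into two quadratics over Q would force √(2940) ∈ Q (pairing opposite roots) or √42, √70 ∈ Q (other pairings), all impossible. Hence [Q(γ):Q] = 4 = [Q(√42, √70):Q], so Q(γ) = Q(√42, √70).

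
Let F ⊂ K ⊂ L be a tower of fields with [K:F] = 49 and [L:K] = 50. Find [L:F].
[L:F] = 2450

The tower law says that for any tower of field extensions F ⊂ K ⊂ L with finite degrees, [L:F] = [L:K] · [K:F]. Here this gives [L:F] = 50 · 49 = 2450.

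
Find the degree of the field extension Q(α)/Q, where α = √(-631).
[Q(α):Q] = 2

[Q(α):Q] equals the degree of the minimal polynomial of α. Here α^2 = -631 and x^2 + 631 is irreducible (d = -631 is squarefree, ≠ 1, hence not a square), so deg(m_α) = 2. Thus [Q(α):Q] = 2.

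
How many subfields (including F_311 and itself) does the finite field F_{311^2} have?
F_{311^2} has 2 subfields

The subfields of F_{p^n} are exactly the fields F_{p^d} for d | n (each is the fixed field of the unique index-d subgroup of Gal(F_{p^n}/F_p) ≅ Z/nZ). The divisors of n = 2 are {1, 2}, giving 2 subfields: F_{311^1}, F_{311^2}.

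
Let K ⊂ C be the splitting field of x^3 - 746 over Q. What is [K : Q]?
[K : Q] = 6

The roots of x^3 - 746 are ∛746, ω∛746, ω^2∛746 where ω = e^(2πi/3) is a primitive cube root of unity, so K = Q(∛746, ω). Now [Q(∛746):Q] = 3 (since 746 is not a perfect cube, x^3 - 746 is irreducible) and [Q(ω):Q] = 2. Both 2 and 3 divide [K:Q], and [K:Q] ≤ 3·2 = 6, so [K:Q] = 6. (Equivalently: Q(∛746) ⊂ R but ω ∉ R, so [K : Q(∛746)] = 2.)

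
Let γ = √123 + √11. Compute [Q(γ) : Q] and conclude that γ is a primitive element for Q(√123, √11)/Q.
[Q(γ) : Q] = 4 (equivalently, Q(γ) = Q(√123, √11))

Obviously Q(γ) ⊆ Q(√123, √11), and [Q(√123, √11):Q] = 4 (since 123, 11 are distinct squarefree integers > 1 with 1353 not a perfect square). To show equality we compute the minimal polynomial of γ. From γ = √123 + √11: γ^2 = 123 + 2√(1353) + 11 = 134 + 2√(1353), so γ^2 - 134 = 2√(1353); squaring, (γ^2 - 134)^2 = 4·1353, i.e. γ^4 - 268γ^2 + 17956 - 5412 = 0, i.e. γ^4 - 268γ^2 + 12544 = 0. So γ is a root of x^4 - 268x^2 + 12544. This polynomial is irreducible over Q: it has no rational root (each ±√123 ± √11 is irrational), and any factorization into two quadratics over Q would force √(1353) ∈ Q (pairing opposite roots) or √123, √11 ∈ Q (other pairings), all impossible. Hence [Q(γ):Q] = 4 = [Q(√123, √11):Q], so Q(γ) = Q(√123, √11).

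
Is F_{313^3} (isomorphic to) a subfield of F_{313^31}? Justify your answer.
No: F_{313^3} is not a subfield of F_{313^31}

F_{p^m} embeds in F_{p^n} iff m | n. Here 3 ∤ 31 (since 31 = 10·3 + 1 with remainder 1 ≠ 0), so F_{313^3} is not a subfield of F_{313^31}. Equivalently: if it were, the tower law would give 3 = [F_{313^3}:F_313] dividing [F_{313^31}:F_313] = 31, contradiction.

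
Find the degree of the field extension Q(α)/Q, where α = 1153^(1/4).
[Q(α):Q] = 4

α is a root of x^4 - 1153. By Eisenstein's criterion at the prime p = 1153 (which divides the constant term 1153 but p^2 = 1329409 does not, since 1153 is squarefree), x^4 - 1153 is irreducible over Q. Hence [Q(α):Q] = 4.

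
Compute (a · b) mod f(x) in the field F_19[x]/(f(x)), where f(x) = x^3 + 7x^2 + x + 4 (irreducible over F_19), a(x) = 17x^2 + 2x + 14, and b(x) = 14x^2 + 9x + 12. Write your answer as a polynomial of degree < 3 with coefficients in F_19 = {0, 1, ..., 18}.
a · b ≡ 11x^2 + 18x + 9 (mod f(x))

Multiply in F_19[x]: a(x)·b(x) = (17x^2 + 2x + 14)·(14x^2 + 9x + 12) = 10x^4 + 10x^3 + 17x + 16. This has degree ≥ 3, so divide by f(x) over F_19: 10x^4 + 10x^3 + 17x + 16 = (10x + 16)·(x^3 + 7x^2 + x + 4) + (11x^2 + 18x + 9). Hence a·b ≡ 11x^2 + 18x + 9 (mod f). (F_19[x]/(f) is a field with 19^3 = 6859 elements since f is irreducible of degree 3.)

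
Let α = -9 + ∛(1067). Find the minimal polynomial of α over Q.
m_α(x) = x^3 + 27x^2 + 243x - 338

Set β = α + 9 = ∛(1067), so β^3 = 1067. Then (α + 9)^3 - 1067 = 0, i.e. α is a root of g(x) = (x + 9)^3 - 1067 = x^3 + 27x^2 + 243x - 338. Since g(x) = h(x + 9) where h(x) = x^3 - 1067, and h is irreducible over Q (because 1067 is not a perfect cube, so h has no rational root, and a monic cubic with no rational root is irreducible), g is also irreducible (irreducibility is preserved under the substitution x → x + 9). Hence m_α(x) = x^3 + 27x^2 + 243x - 338.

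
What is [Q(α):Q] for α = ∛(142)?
[Q(α):Q] = 3

The minimal polynomial of α is x^3 - 142, irreducible over Q since 142 is not a perfect cube (so x^3 - 142 has no rational root). Hence [Q(α):Q] = deg(m_α) = 3.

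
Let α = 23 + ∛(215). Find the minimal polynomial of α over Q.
m_α(x) = x^3 - 69x^2 + 1587x - 12382

Set β = α - 23 = ∛(215), so β^3 = 215. Then (α - 23)^3 - 215 = 0, i.e. α is a root of g(x) = (x - 23)^3 - 215 = x^3 - 69x^2 + 1587x - 12382. Since g(x) = h(x - 23) where h(x) = x^3 - 215, and h is irreducible over Q (because 215 is not a perfect cube, so h has no rational root, and a monic cubic with no rational root is irreducible), g is also irreducible (irreducibility is preserved under the substitution x → x - 23). Hence m_α(x) = x^3 - 69x^2 + 1587x - 12382.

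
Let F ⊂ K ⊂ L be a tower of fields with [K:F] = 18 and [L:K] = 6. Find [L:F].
[L:F] = 108

The tower law says that for any tower of field extensions F ⊂ K ⊂ L with finite degrees, [L:F] = [L:K] · [K:F]. Here this gives [L:F] = 6 · 18 = 108.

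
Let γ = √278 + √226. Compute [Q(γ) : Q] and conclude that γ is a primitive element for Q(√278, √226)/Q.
[Q(γ) : Q] = 4 (equivalently, Q(γ) = Q(√278, √226))

Obviously Q(γ) ⊆ Q(√278, √226), and [Q(√278, √226):Q] = 4 (since 278, 226 are distinct squarefree integers > 1 with 62828 not a perfect square). To show equality we compute the minimal polynomial of γ. From γ = √278 + √226: γ^2 = 278 + 2√(62828) + 226 = 504 + 2√(62828), so γ^2 - 504 = 2√(62828); squaring, (γ^2 - 504)^2 = 4·62828, i.e. γ^4 - 1008γ^2 + 254016 - 251312 = 0, i.e. γ^4 - 1008γ^2 + 2704 = 0. So γ is a root of x^4 - 1008x^2 + 2704. This polynomial is irreducible over Q: it has no rational root (each ±√278 ± √226 is irrational), and any factorization into two quadratics over Q would force √(62828) ∈ Q (pairing opposite roots) or √278, √226 ∈ Q (other pairings), all impossible. Hence [Q(γ):Q] = 4 = [Q(√278, √226):Q], so Q(γ) = Q(√278, √226).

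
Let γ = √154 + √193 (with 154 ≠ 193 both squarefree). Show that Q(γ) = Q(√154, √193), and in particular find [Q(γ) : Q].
[Q(γ) : Q] = 4 (equivalently, Q(γ) = Q(√154, √193))

Obviously Q(γ) ⊆ Q(√154, √193), and [Q(√154, √193):Q] = 4 (since 154, 193 are distinct squarefree integers > 1 with 29722 not a perfect square). To show equality we compute the minimal polynomial of γ. From γ = √154 + √193: γ^2 = 154 + 2√(29722) + 193 = 347 + 2√(29722), so γ^2 - 347 = 2√(29722); squaring, (γ^2 - 347)^2 = 4·29722, i.e. γ^4 - 694γ^2 + 120409 - 118888 = 0, i.e. γ^4 - 694γ^2 + 1521 = 0. So γ is a root of x^4 - 694x^2 + 1521. This polynomial is irreducible over Q: it has no rational root (each ±√154 ± √193 is irrational), and any factorization into two quadratics over Q would force √(29722) ∈ Q (pairing opposite roots) or √154, √193 ∈ Q (other pairings), all impossible. Hence [Q(γ):Q] = 4 = [Q(√154, √193):Q], so Q(γ) = Q(√154, √193).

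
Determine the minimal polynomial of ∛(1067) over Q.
m_α(x) = x^3 - 1067

α satisfies α^3 = 1067, so x^3 - 1067 annihilates α. By the rational root test, a rational root p/q (in lowest terms) of x^3 - 1067 would satisfy p^3 = 1067 q^3, forcing q = 1 and p^3 = 1067; but 1067 is not a perfect cube, contradiction. A monic cubic over Q with no rational root is irreducible (any nontrivial factorization would include a linear factor). Hence x^3 - 1067 is the minimal polynomial of α, and in particular [Q(α):Q] = 3.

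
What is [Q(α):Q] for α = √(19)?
[Q(α):Q] = 2

[Q(α):Q] equals the degree of the minimal polynomial of α. Here α^2 = 19 and x^2 - 19 is irreducible (d = 19 is squarefree, ≠ 1, hence not a square), so deg(m_α) = 2. Thus [Q(α):Q] = 2.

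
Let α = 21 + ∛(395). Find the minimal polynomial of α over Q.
m_α(x) = x^3 - 63x^2 + 1323x - 9656

Set β = α - 21 = ∛(395), so β^3 = 395. Then (α - 21)^3 - 395 = 0, i.e. α is a root of g(x) = (x - 21)^3 - 395 = x^3 - 63x^2 + 1323x - 9656. Since g(x) = h(x - 21) where h(x) = x^3 - 395, and h is irreducible over Q (because 395 is not a perfect cube, so h has no rational root, and a monic cubic with no rational root is irreducible), g is also irreducible (irreducibility is preserved under the substitution x → x - 21). Hence m_α(x) = x^3 - 63x^2 + 1323x - 9656.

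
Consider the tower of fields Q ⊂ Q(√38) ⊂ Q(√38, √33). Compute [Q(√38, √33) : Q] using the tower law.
[Q(√38, √33) : Q] = 4

[Q(√38):Q] = 2 (min poly x^2 - 38, irreducible since 38 is squarefree > 1). For the top step, suppose √33 ∈ Q(√38), say √33 = c + d√38 with c, d ∈ Q. Squaring: 33 = c^2 + 38d^2 + 2cd√38. Since √38 ∉ Q this forces 2cd = 0. If d = 0 then √33 = c ∈ Q, contradicting 33 squarefree > 1. If c = 0 then 33 = 38d^2, so 38·33 = (38d)^2 is a perfect square in Q — but 38·33 = 1254 is not a perfect square (since 38 and 33 are distinct squarefree integers). Contradiction. Hence √33 ∉ Q(√38), so x^2 - 33 stays irreducible over Q(√38) and [Q(√38, √33) : Q(√38)] = 2. By the tower law, [Q(√38, √33) : Q] = 2 · 2 = 4.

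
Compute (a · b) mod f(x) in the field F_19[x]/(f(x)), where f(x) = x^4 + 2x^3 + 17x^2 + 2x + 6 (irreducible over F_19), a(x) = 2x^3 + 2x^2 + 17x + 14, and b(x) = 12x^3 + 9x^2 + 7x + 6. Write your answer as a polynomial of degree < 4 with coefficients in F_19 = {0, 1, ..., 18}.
a · b ≡ 18x^3 + 14x^2 + 5x + 18 (mod f(x))

Multiply in F_19[x]: a(x)·b(x) = (2x^3 + 2x^2 + 17x + 14)·(12x^3 + 9x^2 + 7x + 6) = 5x^6 + 4x^5 + 8x^4 + 5x^3 + 10x^2 + 10x + 8. This has degree ≥ 4, so divide by f(x) over F_19: 5x^6 + 4x^5 + 8x^4 + 5x^3 + 10x^2 + 10x + 8 = (5x^2 + 13x + 11)·(x^4 + 2x^3 + 17x^2 + 2x + 6) + (18x^3 + 14x^2 + 5x + 18). Hence a·b ≡ 18x^3 + 14x^2 + 5x + 18 (mod f). (F_19[x]/(f) is a field with 19^4 = 130321 elements since f is irreducible of degree 4.)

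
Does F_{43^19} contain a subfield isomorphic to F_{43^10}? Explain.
No: F_{43^10} is not a subfield of F_{43^19}

F_{p^m} embeds in F_{p^n} iff m | n. Here 10 ∤ 19 (since 19 = 1·10 + 9 with remainder 9 ≠ 0), so F_{43^10} is not a subfield of F_{43^19}. Equivalently: if it were, the tower law would give 10 = [F_{43^10}:F_43] dividing [F_{43^19}:F_43] = 19, contradiction.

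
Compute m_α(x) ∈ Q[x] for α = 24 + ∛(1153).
m_α(x) = x^3 - 72x^2 + 1728x - 14977

Set β = α - 24 = ∛(1153), so β^3 = 1153. Then (α - 24)^3 - 1153 = 0, i.e. α is a root of g(x) = (x - 24)^3 - 1153 = x^3 - 72x^2 + 1728x - 14977. Since g(x) = h(x - 24) where h(x) = x^3 - 1153, and h is irreducible over Q (because 1153 is not a perfect cube, so h has no rational root, and a monic cubic with no rational root is irreducible), g is also irreducible (irreducibility is preserved under the substitution x → x - 24). Hence m_α(x) = x^3 - 72x^2 + 1728x - 14977.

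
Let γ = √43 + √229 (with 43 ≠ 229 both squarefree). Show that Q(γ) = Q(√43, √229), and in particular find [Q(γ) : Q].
[Q(γ) : Q] = 4 (equivalently, Q(γ) = Q(√43, √229))

Obviously Q(γ) ⊆ Q(√43, √229), and [Q(√43, √229):Q] = 4 (since 43, 229 are distinct squarefree integers > 1 with 9847 not a perfect square). To show equality we compute the minimal polynomial of γ. From γ = √43 + √229: γ^2 = 43 + 2√(9847) + 229 = 272 + 2√(9847), so γ^2 - 272 = 2√(9847); squaring, (γ^2 - 272)^2 = 4·9847, i.e. γ^4 - 544γ^2 + 73984 - 39388 = 0, i.e. γ^4 - 544γ^2 + 34596 = 0. So γ is a root of x^4 - 544x^2 + 34596. This polynomial is irreducible over Q: it has no rational root (each ±√43 ± √229 is irrational), and any factorization into two quadratics over Q would force √(9847) ∈ Q (pairing opposite roots) or √43, √229 ∈ Q (other pairings), all impossible. Hence [Q(γ):Q] = 4 = [Q(√43, √229):Q], so Q(γ) = Q(√43, √229).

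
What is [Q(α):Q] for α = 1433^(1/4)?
[Q(α):Q] = 4

α is a root of x^4 - 1433. By Eisenstein's criterion at the prime p = 1433 (which divides the constant term 1433 but p^2 = 2053489 does not, since 1433 is squarefree), x^4 - 1433 is irreducible over Q. Hence [Q(α):Q] = 4.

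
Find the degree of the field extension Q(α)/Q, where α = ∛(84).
[Q(α):Q] = 3

The minimal polynomial of α is x^3 - 84, irreducible over Q since 84 is not a perfect cube (so x^3 - 84 has no rational root). Hence [Q(α):Q] = deg(m_α) = 3.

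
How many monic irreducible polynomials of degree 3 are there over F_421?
There are 24872680 monic irreducible polynomials of degree 3 over F_421

Each element of F_{421^3} that lies in no proper subfield is a root of exactly one monic irreducible of degree 3 over F_421, and each such polynomial has 3 distinct roots in F_{421^3}. By Möbius inversion the count is N_421(3) = (1/3) Σ_{d|3} μ(3/d) · 421^d = (1/3)(μ(3)·421^1 + μ(1)·421^3) = 74618040/3 = 24872680.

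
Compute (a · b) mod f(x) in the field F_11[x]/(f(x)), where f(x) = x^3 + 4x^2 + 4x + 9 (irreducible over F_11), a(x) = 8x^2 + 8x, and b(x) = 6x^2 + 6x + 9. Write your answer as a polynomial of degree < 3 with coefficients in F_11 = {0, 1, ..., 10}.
a · b ≡ 4x^2 + 2x + 6 (mod f(x))

Multiply in F_11[x]: a(x)·b(x) = (8x^2 + 8x)·(6x^2 + 6x + 9) = 4x^4 + 8x^3 + 10x^2 + 6x. This has degree ≥ 3, so divide by f(x) over F_11: 4x^4 + 8x^3 + 10x^2 + 6x = (4x + 3)·(x^3 + 4x^2 + 4x + 9) + (4x^2 + 2x + 6). Hence a·b ≡ 4x^2 + 2x + 6 (mod f). (F_11[x]/(f) is a field with 11^3 = 1331 elements since f is irreducible of degree 3.)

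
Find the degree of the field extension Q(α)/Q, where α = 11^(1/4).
[Q(α):Q] = 4

α is a root of x^4 - 11. By Eisenstein's criterion at the prime p = 11 (which divides the constant term 11 but p^2 = 121 does not, since 11 is squarefree), x^4 - 11 is irreducible over Q. Hence [Q(α):Q] = 4.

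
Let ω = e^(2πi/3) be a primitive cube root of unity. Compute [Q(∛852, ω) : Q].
[Q(∛852, ω) : Q] = 6

[Q(∛852):Q] = 3 (min poly x^3 - 852, irreducible since 852 is not a perfect cube). [Q(ω):Q] = 2 (min poly x^2 + x + 1). Since Q(∛852) ⊂ R and ω ∉ R, we have ω ∉ Q(∛852), so x^2 + x + 1 remains irreducible over Q(∛852) and [Q(∛852, ω) : Q(∛852)] = 2. By the tower law, [Q(∛852, ω) : Q] = 3 · 2 = 6. (In fact Q(∛852, ω) is the splitting field of x^3 - 852 over Q.)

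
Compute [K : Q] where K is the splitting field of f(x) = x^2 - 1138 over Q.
[K : Q] = 2

f(x) = x^2 - 1138 factors as (x - √1138)(x + √1138). The splitting field is K = Q(√1138). Since 1138 is squarefree and > 1, it is not a perfect square, so x^2 - 1138 is irreducible over Q and [Q(√1138) : Q] = 2. Hence [K : Q] = 2.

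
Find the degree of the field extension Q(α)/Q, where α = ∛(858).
[Q(α):Q] = 3

The minimal polynomial of α is x^3 - 858, irreducible over Q since 858 is not a perfect cube (so x^3 - 858 has no rational root). Hence [Q(α):Q] = deg(m_α) = 3.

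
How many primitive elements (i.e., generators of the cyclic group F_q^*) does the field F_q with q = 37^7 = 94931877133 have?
There are φ(94931877132) = 31198268640 primitive elements

F_q^* is cyclic of order q - 1 = 94931877132. A cyclic group of order m has exactly φ(m) generators. Here m = 94931877132 = 2^2 · 3^2 · 71 · 37140797, so the number of primitive elements is φ(94931877132) = 31198268640.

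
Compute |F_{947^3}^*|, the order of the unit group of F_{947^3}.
|F_{947^3}^*| = 849278122

F_{947^3} has 947^3 = 849278123 elements; its multiplicative group consists of all nonzero elements, so |F_{947^3}^*| = 849278123 - 1 = 849278122. (It is cyclic since any finite subgroup of the multiplicative group of a field is cyclic.)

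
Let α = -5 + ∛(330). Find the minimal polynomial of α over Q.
m_α(x) = x^3 + 15x^2 + 75x - 205

Set β = α + 5 = ∛(330), so β^3 = 330. Then (α + 5)^3 - 330 = 0, i.e. α is a root of g(x) = (x + 5)^3 - 330 = x^3 + 15x^2 + 75x - 205. Since g(x) = h(x + 5) where h(x) = x^3 - 330, and h is irreducible over Q (because 330 is not a perfect cube, so h has no rational root, and a monic cubic with no rational root is irreducible), g is also irreducible (irreducibility is preserved under the substitution x → x + 5). Hence m_α(x) = x^3 + 15x^2 + 75x - 205.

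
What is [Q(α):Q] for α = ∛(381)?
[Q(α):Q] = 3

The minimal polynomial of α is x^3 - 381, irreducible over Q since 381 is not a perfect cube (so x^3 - 381 has no rational root). Hence [Q(α):Q] = deg(m_α) = 3.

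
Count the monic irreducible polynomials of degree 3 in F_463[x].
There are 33084128 monic irreducible polynomials of degree 3 over F_463

Each element of F_{463^3} that lies in no proper subfield is a root of exactly one monic irreducible of degree 3 over F_463, and each such polynomial has 3 distinct roots in F_{463^3}. By Möbius inversion the count is N_463(3) = (1/3) Σ_{d|3} μ(3/d) · 463^d = (1/3)(μ(3)·463^1 + μ(1)·463^3) = 99252384/3 = 33084128.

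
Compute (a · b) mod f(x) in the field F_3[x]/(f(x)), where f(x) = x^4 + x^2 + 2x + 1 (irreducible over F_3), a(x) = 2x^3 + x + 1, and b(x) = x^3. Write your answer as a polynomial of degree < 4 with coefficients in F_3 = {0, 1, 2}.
a · b ≡ 2x^2 + 2x + 1 (mod f(x))

Multiply in F_3[x]: a(x)·b(x) = (2x^3 + x + 1)·(x^3) = 2x^6 + x^4 + x^3. This has degree ≥ 4, so divide by f(x) over F_3: 2x^6 + x^4 + x^3 = (2x^2 + 2)·(x^4 + x^2 + 2x + 1) + (2x^2 + 2x + 1). Hence a·b ≡ 2x^2 + 2x + 1 (mod f). (F_3[x]/(f) is a field with 3^4 = 81 elements since f is irreducible of degree 4.)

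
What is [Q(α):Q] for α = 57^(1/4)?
[Q(α):Q] = 4

α is a root of x^4 - 57. By Eisenstein's criterion at the prime p = 3 (which divides the constant term 57 but p^2 = 9 does not, since 57 is squarefree), x^4 - 57 is irreducible over Q. Hence [Q(α):Q] = 4.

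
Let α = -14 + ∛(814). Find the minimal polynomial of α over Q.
m_α(x) = x^3 + 42x^2 + 588x + 1930

Set β = α + 14 = ∛(814), so β^3 = 814. Then (α + 14)^3 - 814 = 0, i.e. α is a root of g(x) = (x + 14)^3 - 814 = x^3 + 42x^2 + 588x + 1930. Since g(x) = h(x + 14) where h(x) = x^3 - 814, and h is irreducible over Q (because 814 is not a perfect cube, so h has no rational root, and a monic cubic with no rational root is irreducible), g is also irreducible (irreducibility is preserved under the substitution x → x + 14). Hence m_α(x) = x^3 + 42x^2 + 588x + 1930.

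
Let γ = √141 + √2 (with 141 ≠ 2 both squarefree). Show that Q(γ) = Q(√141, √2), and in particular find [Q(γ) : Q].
[Q(γ) : Q] = 4 (equivalently, Q(γ) = Q(√141, √2))

Obviously Q(γ) ⊆ Q(√141, √2), and [Q(√141, √2):Q] = 4 (since 141, 2 are distinct squarefree integers > 1 with 282 not a perfect square). To show equality we compute the minimal polynomial of γ. From γ = √141 + √2: γ^2 = 141 + 2√(282) + 2 = 143 + 2√(282), so γ^2 - 143 = 2√(282); squaring, (γ^2 - 143)^2 = 4·282, i.e. γ^4 - 286γ^2 + 20449 - 1128 = 0, i.e. γ^4 - 286γ^2 + 19321 = 0. So γ is a root of x^4 - 286x^2 + 19321. This polynomial is irreducible over Q: it has no rational root (each ±√141 ± √2 is irrational), and any factorization into two quadratics over Q would force √(282) ∈ Q (pairing opposite roots) or √141, √2 ∈ Q (other pairings), all impossible. Hence [Q(γ):Q] = 4 = [Q(√141, √2):Q], so Q(γ) = Q(√141, √2).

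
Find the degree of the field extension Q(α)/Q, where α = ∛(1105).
[Q(α):Q] = 3

The minimal polynomial of α is x^3 - 1105, irreducible over Q since 1105 is not a perfect cube (so x^3 - 1105 has no rational root). Hence [Q(α):Q] = deg(m_α) = 3.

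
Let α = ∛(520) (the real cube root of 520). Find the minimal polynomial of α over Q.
m_α(x) = x^3 - 520

α satisfies α^3 = 520, so x^3 - 520 annihilates α. By the rational root test, a rational root p/q (in lowest terms) of x^3 - 520 would satisfy p^3 = 520 q^3, forcing q = 1 and p^3 = 520; but 520 is not a perfect cube, contradiction. A monic cubic over Q with no rational root is irreducible (any nontrivial factorization would include a linear factor). Hence x^3 - 520 is the minimal polynomial of α, and in particular [Q(α):Q] = 3.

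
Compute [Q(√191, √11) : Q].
[Q(√191, √11) : Q] = 4

[Q(√191):Q] = 2 (min poly x^2 - 191, irreducible since 191 is squarefree > 1). For the top step, suppose √11 ∈ Q(√191), say √11 = c + d√191 with c, d ∈ Q. Squaring: 11 = c^2 + 191d^2 + 2cd√191. Since √191 ∉ Q this forces 2cd = 0. If d = 0 then √11 = c ∈ Q, contradicting 11 squarefree > 1. If c = 0 then 11 = 191d^2, so 191·11 = (191d)^2 is a perfect square in Q — but 191·11 = 2101 is not a perfect square (since 191 and 11 are distinct squarefree integers). Contradiction. Hence √11 ∉ Q(√191), so x^2 - 11 stays irreducible over Q(√191) and [Q(√191, √11) : Q(√191)] = 2. By the tower law, [Q(√191, √11) : Q] = 2 · 2 = 4.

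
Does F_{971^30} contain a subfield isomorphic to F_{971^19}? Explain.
No: F_{971^19} is not a subfield of F_{971^30}

F_{p^m} embeds in F_{p^n} iff m | n. Here 19 ∤ 30 (since 30 = 1·19 + 11 with remainder 11 ≠ 0), so F_{971^19} is not a subfield of F_{971^30}. Equivalently: if it were, the tower law would give 19 = [F_{971^19}:F_971] dividing [F_{971^30}:F_971] = 30, contradiction.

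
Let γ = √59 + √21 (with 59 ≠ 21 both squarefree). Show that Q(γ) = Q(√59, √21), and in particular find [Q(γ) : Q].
[Q(γ) : Q] = 4 (equivalently, Q(γ) = Q(√59, √21))

Obviously Q(γ) ⊆ Q(√59, √21), and [Q(√59, √21):Q] = 4 (since 59, 21 are distinct squarefree integers > 1 with 1239 not a perfect square). To show equality we compute the minimal polynomial of γ. From γ = √59 + √21: γ^2 = 59 + 2√(1239) + 21 = 80 + 2√(1239), so γ^2 - 80 = 2√(1239); squaring, (γ^2 - 80)^2 = 4·1239, i.e. γ^4 - 160γ^2 + 6400 - 4956 = 0, i.e. γ^4 - 160γ^2 + 1444 = 0. So γ is a root of x^4 - 160x^2 + 1444. This polynomial is irreducible over Q: it has no rational root (each ±√59 ± √21 is irrational), and any factorization into two quadratics over Q would force √(1239) ∈ Q (pairing opposite roots) or √59, √21 ∈ Q (other pairings), all impossible. Hence [Q(γ):Q] = 4 = [Q(√59, √21):Q], so Q(γ) = Q(√59, √21).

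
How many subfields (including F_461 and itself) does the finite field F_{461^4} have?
F_{461^4} has 3 subfields

The subfields of F_{p^n} are exactly the fields F_{p^d} for d | n (each is the fixed field of the unique index-d subgroup of Gal(F_{p^n}/F_p) ≅ Z/nZ). The divisors of n = 4 are {1, 2, 4}, giving 3 subfields: F_{461^1}, F_{461^2}, F_{461^4}.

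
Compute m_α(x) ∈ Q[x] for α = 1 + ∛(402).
m_α(x) = x^3 - 3x^2 + 3x - 403

Set β = α - 1 = ∛(402), so β^3 = 402. Then (α - 1)^3 - 402 = 0, i.e. α is a root of g(x) = (x - 1)^3 - 402 = x^3 - 3x^2 + 3x - 403. Since g(x) = h(x - 1) where h(x) = x^3 - 402, and h is irreducible over Q (because 402 is not a perfect cube, so h has no rational root, and a monic cubic with no rational root is irreducible), g is also irreducible (irreducibility is preserved under the substitution x → x - 1). Hence m_α(x) = x^3 - 3x^2 + 3x - 403.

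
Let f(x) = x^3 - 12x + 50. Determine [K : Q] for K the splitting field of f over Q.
[K : Q] = 6

By the rational root test, any rational root of the monic integer polynomial f(x) = x^3 - 12x + 50 must be an integer dividing the constant term 50, i.e. one of ±{1, 2, 5, 10, 25, 50}. Evaluating: f(1) = 39, f(-1) = 61, f(2) = 34, f(-2) = 66, f(5) = 115, f(-5) = -15, f(10) = 930, f(-10) = -830, f(25) = 15375, f(-25) = -15275, f(50) = 124450, f(-50) = -124350; none is 0, so f has no rational root and is therefore irreducible over Q (a cubic with no linear factor over a field is irreducible). For an irreducible cubic, the Galois group is A_3 or S_3 according as the discriminant disc(f) = -4a^3 - 27b^2 = -4·(-12)^3 - 27·(50)^2 = -60588 is or is not a square in Q. Here disc(f) = -60588 is not a perfect square in Q, so the Galois group of f over Q is not contained in A_3 and must be all of S_3. The splitting field has degree |S_3| = 6 over Q, so [K : Q] = 6.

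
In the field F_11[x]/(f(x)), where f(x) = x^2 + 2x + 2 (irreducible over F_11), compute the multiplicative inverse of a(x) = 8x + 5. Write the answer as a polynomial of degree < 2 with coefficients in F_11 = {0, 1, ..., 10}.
a(x)^(-1) ≡ 2x (mod f(x))

Since f is irreducible over F_11, F_11[x]/(f) is a field and a(x) ≠ 0 has an inverse. Apply the extended Euclidean algorithm to f(x) and a(x) in F_11[x]: f(x) = (7x)·a(x) + (2). The last nonzero remainder is the constant 2 = gcd(f, a) in F_11. Back-substituting through the division chain expresses 2 = s(x)·a(x) + t(x)·f(x) with s(x) ≡ 4x (mod f), so (4x)·a(x) ≡ 2 (mod f). Multiplying by 2^(-1) ≡ 6 in F_11 gives a(x)^(-1) ≡ 6·(4x) ≡ 2x (mod f). Check: (8x + 5)·(2x) = 5x^2 + 10x ≡ 1 (mod x^2 + 2x + 2).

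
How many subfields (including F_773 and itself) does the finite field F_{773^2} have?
F_{773^2} has 2 subfields

The subfields of F_{p^n} are exactly the fields F_{p^d} for d | n (each is the fixed field of the unique index-d subgroup of Gal(F_{p^n}/F_p) ≅ Z/nZ). The divisors of n = 2 are {1, 2}, giving 2 subfields: F_{773^1}, F_{773^2}.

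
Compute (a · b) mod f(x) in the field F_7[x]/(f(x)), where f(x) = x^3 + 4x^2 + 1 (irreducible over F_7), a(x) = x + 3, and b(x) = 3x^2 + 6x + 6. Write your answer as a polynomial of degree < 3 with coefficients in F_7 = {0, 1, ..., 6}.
a · b ≡ 3x^2 + 3x + 1 (mod f(x))

Multiply in F_7[x]: a(x)·b(x) = (x + 3)·(3x^2 + 6x + 6) = 3x^3 + x^2 + 3x + 4. This has degree ≥ 3, so divide by f(x) over F_7: 3x^3 + x^2 + 3x + 4 = (3)·(x^3 + 4x^2 + 1) + (3x^2 + 3x + 1). Hence a·b ≡ 3x^2 + 3x + 1 (mod f). (F_7[x]/(f) is a field with 7^3 = 343 elements since f is irreducible of degree 3.)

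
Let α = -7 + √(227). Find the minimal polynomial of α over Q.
m_α(x) = x^2 + 14x - 178

From α + 7 = √(227), squaring gives (α + 7)^2 = 227, i.e. α^2 + 14α + 49 = 227, so α^2 + 14α - 178 = 0. The discriminant of x^2 + 14x - 178 is (14)^2 - 4·(-178) = 196 + 712 = 908, and 4·(227) is not a perfect square in Q since 227 is squarefree and ≠ 1. Hence x^2 + 14x - 178 is irreducible over Q and is the minimal polynomial of α.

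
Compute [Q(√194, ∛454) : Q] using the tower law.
[Q(√194, ∛454) : Q] = 6

Let L = Q(√194, ∛454). Since Q(√194) ⊂ L and [Q(√194):Q] = 2, the tower law gives 2 | [L:Q]. Likewise Q(∛454) ⊂ L with [Q(∛454):Q] = 3 (because 454 is not a perfect cube), so 3 | [L:Q]. As gcd(2,3) = 1, [L:Q] is divisible by 6. Conversely L is generated over Q by √194 and ∛454, so [L:Q] ≤ 2·3 = 6. Therefore [Q(√194, ∛454) : Q] = 6.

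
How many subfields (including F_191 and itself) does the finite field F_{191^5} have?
F_{191^5} has 2 subfields

The subfields of F_{p^n} are exactly the fields F_{p^d} for d | n (each is the fixed field of the unique index-d subgroup of Gal(F_{p^n}/F_p) ≅ Z/nZ). The divisors of n = 5 are {1, 5}, giving 2 subfields: F_{191^1}, F_{191^5}.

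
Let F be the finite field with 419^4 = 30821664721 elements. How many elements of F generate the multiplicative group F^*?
There are φ(30821664720) = 5916672000 primitive elements

F_q^* is cyclic of order q - 1 = 30821664720. A cyclic group of order m has exactly φ(m) generators. Here m = 30821664720 = 2^4 · 3 · 5 · 7 · 11 · 19 · 41 · 2141, so the number of primitive elements is φ(30821664720) = 5916672000.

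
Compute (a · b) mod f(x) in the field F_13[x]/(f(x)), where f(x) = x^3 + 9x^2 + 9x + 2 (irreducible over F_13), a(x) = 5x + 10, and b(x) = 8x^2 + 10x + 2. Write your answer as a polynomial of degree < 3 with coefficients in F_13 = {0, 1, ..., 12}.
a · b ≡ 4x^2 + 10x + 5 (mod f(x))

Multiply in F_13[x]: a(x)·b(x) = (5x + 10)·(8x^2 + 10x + 2) = x^3 + 6x + 7. This has degree ≥ 3, so divide by f(x) over F_13: x^3 + 6x + 7 = (1)·(x^3 + 9x^2 + 9x + 2) + (4x^2 + 10x + 5). Hence a·b ≡ 4x^2 + 10x + 5 (mod f). (F_13[x]/(f) is a field with 13^3 = 2197 elements since f is irreducible of degree 3.)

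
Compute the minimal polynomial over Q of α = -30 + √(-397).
m_α(x) = x^2 + 60x + 1297

From α + 30 = √(-397), squaring gives (α + 30)^2 = -397, i.e. α^2 + 60α + 900 = -397, so α^2 + 60α + 1297 = 0. The discriminant of x^2 + 60x + 1297 is (60)^2 - 4·(1297) = 3600 - 5188 = -1588, and 4·(-397) is not a perfect square in Q since -397 is squarefree and ≠ 1. Hence x^2 + 60x + 1297 is irreducible over Q and is the minimal polynomial of α.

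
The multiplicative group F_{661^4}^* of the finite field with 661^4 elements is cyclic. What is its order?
|F_{661^4}^*| = 190899960240

F_{661^4} has 661^4 = 190899960241 elements; its multiplicative group consists of all nonzero elements, so |F_{661^4}^*| = 190899960241 - 1 = 190899960240. (It is cyclic since any finite subgroup of the multiplicative group of a field is cyclic.)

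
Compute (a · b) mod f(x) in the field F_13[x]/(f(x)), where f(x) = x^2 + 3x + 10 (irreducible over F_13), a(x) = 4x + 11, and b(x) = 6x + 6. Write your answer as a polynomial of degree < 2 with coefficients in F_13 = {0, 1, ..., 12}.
a · b ≡ 5x + 8 (mod f(x))

Multiply in F_13[x]: a(x)·b(x) = (4x + 11)·(6x + 6) = 11x^2 + 12x + 1. This has degree ≥ 2, so divide by f(x) over F_13: 11x^2 + 12x + 1 = (11)·(x^2 + 3x + 10) + (5x + 8). Hence a·b ≡ 5x + 8 (mod f). (F_13[x]/(f) is a field with 13^2 = 169 elements since f is irreducible of degree 2.)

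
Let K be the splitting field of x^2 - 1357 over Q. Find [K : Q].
[K : Q] = 2

f(x) = x^2 - 1357 factors as (x - √1357)(x + √1357). The splitting field is K = Q(√1357). Since 1357 is squarefree and > 1, it is not a perfect square, so x^2 - 1357 is irreducible over Q and [Q(√1357) : Q] = 2. Hence [K : Q] = 2.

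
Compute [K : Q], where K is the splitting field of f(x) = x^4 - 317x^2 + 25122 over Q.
[K : Q] = 4

Solving the quadratic in x^2: x^2 = (317 ± √(317^2 - 4·25122))/2 = (317 ± √1)/2 = (317 ± 1)/2, giving x^2 = 159 or x^2 = 158. So f(x) = (x^2 - 159)(x^2 - 158) and the roots of f are ±√159, ±√158. Hence the splitting field is K = Q(√159, √158). Since 159 and 158 are distinct squarefree integers > 1, their product 25122 is not a perfect square, so √158 ∉ Q(√159). By the tower law [K:Q] = [Q(√159,√158):Q(√159)] · [Q(√159):Q] = 2 · 2 = 4.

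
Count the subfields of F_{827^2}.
F_{827^2} has 2 subfields

The subfields of F_{p^n} are exactly the fields F_{p^d} for d | n (each is the fixed field of the unique index-d subgroup of Gal(F_{p^n}/F_p) ≅ Z/nZ). The divisors of n = 2 are {1, 2}, giving 2 subfields: F_{827^1}, F_{827^2}.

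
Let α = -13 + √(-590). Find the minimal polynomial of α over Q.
m_α(x) = x^2 + 26x + 759

From α + 13 = √(-590), squaring gives (α + 13)^2 = -590, i.e. α^2 + 26α + 169 = -590, so α^2 + 26α + 759 = 0. The discriminant of x^2 + 26x + 759 is (26)^2 - 4·(759) = 676 - 3036 = -2360, and 4·(-590) is not a perfect square in Q since -590 is squarefree and ≠ 1. Hence x^2 + 26x + 759 is irreducible over Q and is the minimal polynomial of α.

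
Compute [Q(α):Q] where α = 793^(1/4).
[Q(α):Q] = 4

α is a root of x^4 - 793. By Eisenstein's criterion at the prime p = 13 (which divides the constant term 793 but p^2 = 169 does not, since 793 is squarefree), x^4 - 793 is irreducible over Q. Hence [Q(α):Q] = 4.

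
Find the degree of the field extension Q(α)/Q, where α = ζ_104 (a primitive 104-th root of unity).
[Q(α):Q] = 48

The minimal polynomial of ζ_104 over Q is the 104-th cyclotomic polynomial Φ_104(x), which is irreducible over Q and has degree φ(104) = 48. Hence [Q(α):Q] = φ(104) = 48.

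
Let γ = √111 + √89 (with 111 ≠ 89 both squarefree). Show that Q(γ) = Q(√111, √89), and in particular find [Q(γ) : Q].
[Q(γ) : Q] = 4 (equivalently, Q(γ) = Q(√111, √89))

Obviously Q(γ) ⊆ Q(√111, √89), and [Q(√111, √89):Q] = 4 (since 111, 89 are distinct squarefree integers > 1 with 9879 not a perfect square). To show equality we compute the minimal polynomial of γ. From γ = √111 + √89: γ^2 = 111 + 2√(9879) + 89 = 200 + 2√(9879), so γ^2 - 200 = 2√(9879); squaring, (γ^2 - 200)^2 = 4·9879, i.e. γ^4 - 400γ^2 + 40000 - 39516 = 0, i.e. γ^4 - 400γ^2 + 484 = 0. So γ is a root of x^4 - 400x^2 + 484. This polynomial is irreducible over Q: it has no rational root (each ±√111 ± √89 is irrational), and any factorization into two quadratics over Q would force √(9879) ∈ Q (pairing opposite roots) or √111, √89 ∈ Q (other pairings), all impossible. Hence [Q(γ):Q] = 4 = [Q(√111, √89):Q], so Q(γ) = Q(√111, √89).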